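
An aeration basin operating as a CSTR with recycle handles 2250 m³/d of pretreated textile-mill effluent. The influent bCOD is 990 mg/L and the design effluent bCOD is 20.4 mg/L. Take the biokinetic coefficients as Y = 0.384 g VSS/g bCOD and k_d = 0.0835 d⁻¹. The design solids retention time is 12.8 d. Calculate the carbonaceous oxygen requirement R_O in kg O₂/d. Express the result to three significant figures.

Correct the yield for decay: Y_obs = Y/(1 + k_d θ_c) = 0.384 / (1 + 0.0835 × 12.8) = 0.384 / 2.069 = 0.1856.
ΔS = 990 − 20.4 = 969.6 mg/L, so the substrate removal rate is 2250 × 969.6/1000 = 2182 kg bCOD/d.
P_X = Y_obs·Q·(S₀ − S) = 0.1856 × 2182 = 404.9 kg VSS/d.
Carbonaceous O₂ demand = substrate oxidised − cell-mass equivalent = 2182 − 1.42 × 404.9 = 1607 kg O₂/d.

R_O ≈ 1610 kg O₂/d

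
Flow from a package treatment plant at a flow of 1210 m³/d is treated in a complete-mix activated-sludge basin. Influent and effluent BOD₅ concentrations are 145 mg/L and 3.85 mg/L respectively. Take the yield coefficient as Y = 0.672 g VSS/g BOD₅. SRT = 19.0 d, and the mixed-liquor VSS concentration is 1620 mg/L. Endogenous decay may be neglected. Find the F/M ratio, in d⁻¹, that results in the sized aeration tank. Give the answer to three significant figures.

F/M ≈ 0.0805 d⁻¹

With k_d = 0 the design equation reduces to V = Y Q (S₀−S) θ_c / X = 0.672 × 1210 × (145 − 3.85) × 19.0 / 1620 = 1346 m³.
F/M = applied load / biomass = Q·S₀/(V·X) = 1210 × 145 / (1346 × 1620) = 0.08046 d⁻¹.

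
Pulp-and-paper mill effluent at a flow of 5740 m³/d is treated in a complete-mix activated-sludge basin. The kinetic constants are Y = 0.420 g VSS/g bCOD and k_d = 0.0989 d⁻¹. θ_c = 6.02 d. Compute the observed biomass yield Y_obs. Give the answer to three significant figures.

Y_obs ≈ 0.263 g VSS/g bCOD

Observed yield with endogenous decay: Y_obs = Y / (1 + k_d·θ_c) = 0.420 / (1 + 0.0989 × 6.02) = 0.420 / 1.595 = 0.2633 g VSS/g bCOD.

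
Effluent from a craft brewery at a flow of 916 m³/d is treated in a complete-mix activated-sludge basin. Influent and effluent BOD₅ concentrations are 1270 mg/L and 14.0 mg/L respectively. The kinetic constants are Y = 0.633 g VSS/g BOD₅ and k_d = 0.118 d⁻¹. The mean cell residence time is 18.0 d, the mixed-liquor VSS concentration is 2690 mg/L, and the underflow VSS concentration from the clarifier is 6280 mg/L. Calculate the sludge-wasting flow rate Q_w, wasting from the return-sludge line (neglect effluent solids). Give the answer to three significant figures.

Rearranging the biomass balance for a CMAS with decay, V = Y·Q·ΔS·θ_c / [X·(1+k_d θ_c)] = 0.633 × 916 × (1270 − 14.0) × 18.0 / [2690 × (1 + 0.118 × 18.0)] = 1.31×10^7 / 8404 = 1560 m³.
θ_c = V·X/(Q_w·X_r) when wasting from the recycle, so Q_w = V·X/(θ_c·X_r) = 1560 × 2690 / (18.0 × 6280) = 37.12 m³/d.

Q_w ≈ 37.1 m³/d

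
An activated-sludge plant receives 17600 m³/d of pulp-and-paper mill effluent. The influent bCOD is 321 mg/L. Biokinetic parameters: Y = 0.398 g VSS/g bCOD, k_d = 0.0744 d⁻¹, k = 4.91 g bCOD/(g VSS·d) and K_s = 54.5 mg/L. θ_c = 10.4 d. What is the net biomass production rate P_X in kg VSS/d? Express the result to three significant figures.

From the Monod/SRT balance for a CMAS, S = K_s·(1+k_d θ_c)/[θ_c·(Y k − k_d) − 1] = 54.5 × (1 + 0.0744 × 10.4) / [10.4 × (0.398 × 4.91 − 0.0744) − 1] = 96.67 / 18.55 = 5.211 mg/L.
The observed yield is Y_obs = Y/(1 + k_d·θ_c) = 0.398 / (1 + 0.0744 × 10.4) = 0.398 / 1.774 = 0.2244 g VSS per g bCOD removed.
Q·(S₀ − S) = 17600 × (321 − 5.21) × 10⁻³ = 5558 kg/d removed.
P_X = Y_obs · Q(S₀ − S) = 0.2244 × 5558 = 1247 kg VSS/d.

P_X ≈ 1250 kg VSS/d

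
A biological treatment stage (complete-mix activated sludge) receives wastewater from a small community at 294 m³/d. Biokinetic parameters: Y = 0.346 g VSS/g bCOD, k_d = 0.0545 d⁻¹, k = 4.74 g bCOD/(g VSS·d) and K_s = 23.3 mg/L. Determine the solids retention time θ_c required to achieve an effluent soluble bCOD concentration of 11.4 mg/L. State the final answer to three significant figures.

At the target effluent, Y k S/(K_s+S) = 0.346×4.74×11.4/34.70 = 0.5388 d⁻¹.
1/θ_c = 0.5388 − 0.0545 = 0.4843 d⁻¹, so θ_c = 2.065 d.

θ_c ≈ 2.06 d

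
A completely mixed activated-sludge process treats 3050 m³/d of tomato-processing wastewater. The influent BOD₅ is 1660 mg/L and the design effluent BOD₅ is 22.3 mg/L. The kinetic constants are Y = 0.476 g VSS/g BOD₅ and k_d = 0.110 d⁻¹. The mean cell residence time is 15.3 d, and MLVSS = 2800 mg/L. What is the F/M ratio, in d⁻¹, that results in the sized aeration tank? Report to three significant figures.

Steady-state biomass mass balance: V·X·(1 + k_d·θ_c) = Y·Q·(S₀ − S)·θ_c, so V = 0.476 × 3050 × (1660 − 22.3) × 15.3 / [2800 × (1 + 0.110 × 15.3)] = 3.64×10^7 / 7512 = 4842 m³.
F/M = Q·S₀ / (V·X) = 3050 × 1660 / (4842 × 2800) = 0.3734 g BOD₅·(g VSS·d)⁻¹.

F/M ≈ 0.373 d⁻¹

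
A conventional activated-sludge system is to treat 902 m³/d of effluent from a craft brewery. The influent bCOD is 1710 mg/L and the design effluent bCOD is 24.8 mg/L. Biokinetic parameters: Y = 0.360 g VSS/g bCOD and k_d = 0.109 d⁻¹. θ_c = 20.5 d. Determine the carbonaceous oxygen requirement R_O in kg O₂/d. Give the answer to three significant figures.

R_O ≈ 1280 kg O₂/d

Correct the yield for decay: Y_obs = Y/(1 + k_d θ_c) = 0.360 / (1 + 0.109 × 20.5) = 0.360 / 3.235 = 0.1113.
ΔS = 1710 − 24.8 = 1685 mg/L, so the substrate removal rate is 902 × 1685/1000 = 1520 kg bCOD/d.
Biomass synthesised: P_X = Y_obs × 1520 = 169.2 kg VSS/d.
R_O = Q·ΔS − 1.42 P_X = 1520 − 240.2 = 1280 kg O₂/d.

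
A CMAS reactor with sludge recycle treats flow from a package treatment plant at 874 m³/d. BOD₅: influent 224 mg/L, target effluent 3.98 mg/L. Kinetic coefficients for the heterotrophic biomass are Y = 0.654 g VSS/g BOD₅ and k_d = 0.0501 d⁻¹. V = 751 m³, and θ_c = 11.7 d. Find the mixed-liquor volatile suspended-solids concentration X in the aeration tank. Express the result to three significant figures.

X ≈ 1240 mg/L

Solving the biomass balance for X: X = Y Q (S₀−S) θ_c / [V (1+k_d θ_c)] = 0.654 × 874 × (224 − 3.98) × 11.7 / [751 × (1 + 0.0501 × 11.7)] = 1235 mg/L.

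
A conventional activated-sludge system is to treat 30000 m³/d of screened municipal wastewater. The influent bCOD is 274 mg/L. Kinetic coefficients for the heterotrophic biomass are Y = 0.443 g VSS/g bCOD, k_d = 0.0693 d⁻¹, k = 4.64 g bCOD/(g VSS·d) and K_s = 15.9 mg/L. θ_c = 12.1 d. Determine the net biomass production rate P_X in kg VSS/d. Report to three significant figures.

For a completely mixed reactor with recycle the Lawrence–McCarty relation gives S = K_s·(1 + k_d·θ_c) / [θ_c·(Y·k − k_d) − 1] = 15.9 × (1 + 0.0693 × 12.1) / [12.1 × (0.443 × 4.64 − 0.0693) − 1] = 29.23 / 23.03 = 1.269 mg/L.
Observed yield with endogenous decay: Y_obs = Y / (1 + k_d·θ_c) = 0.443 / (1 + 0.0693 × 12.1) = 0.443 / 1.839 = 0.2410 g VSS/g bCOD.
Mass of bCOD removed per day: Q(S₀ − S) = 30000 × 272.7 g/m³ = 8182 kg/d.
So the net sludge growth is P_X = 0.2410 × 8182 = 1971 kg VSS/d.

P_X ≈ 1970 kg VSS/d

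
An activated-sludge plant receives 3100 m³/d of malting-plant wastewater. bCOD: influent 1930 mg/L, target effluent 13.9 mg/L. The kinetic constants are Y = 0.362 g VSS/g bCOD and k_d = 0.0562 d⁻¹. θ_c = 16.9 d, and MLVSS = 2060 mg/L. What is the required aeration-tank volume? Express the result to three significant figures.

Steady-state biomass mass balance: V·X·(1 + k_d·θ_c) = Y·Q·(S₀ − S)·θ_c, so V = 0.362 × 3100 × (1930 − 13.9) × 16.9 / [2060 × (1 + 0.0562 × 16.9)] = 3.63×10^7 / 4017 = 9047 m³.

V ≈ 9050 m³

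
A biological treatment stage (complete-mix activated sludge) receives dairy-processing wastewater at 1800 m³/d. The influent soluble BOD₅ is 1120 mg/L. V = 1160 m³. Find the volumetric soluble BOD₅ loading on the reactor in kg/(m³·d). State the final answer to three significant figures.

Volumetric loading L_v = Q·S₀ / V = 1800 × 1120 g/m³ / 1160 m³ = 1738 g/(m³·d) = 1.738 kg soluble BOD₅/(m³·d).

L_v ≈ 1.74 kg soluble BOD₅/(m³·d)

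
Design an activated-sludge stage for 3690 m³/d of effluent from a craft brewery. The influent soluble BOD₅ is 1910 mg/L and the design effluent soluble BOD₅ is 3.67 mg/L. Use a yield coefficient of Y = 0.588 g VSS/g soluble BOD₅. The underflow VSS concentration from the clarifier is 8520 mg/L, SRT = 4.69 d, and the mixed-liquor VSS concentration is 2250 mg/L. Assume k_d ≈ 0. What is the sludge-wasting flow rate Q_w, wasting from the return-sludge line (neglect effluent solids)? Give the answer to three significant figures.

Q_w ≈ 485 m³/d

Biomass mass balance (decay neglected): V·X = Y·Q·(S₀ − S)·θ_c, so V = 0.588 × 3690 × (1910 − 3.67) × 4.69 / 2250 = 8622 m³.
θ_c = V·X/(Q_w·X_r) when wasting from the recycle, so Q_w = V·X/(θ_c·X_r) = 8622 × 2250 / (4.69 × 8520) = 485.5 m³/d.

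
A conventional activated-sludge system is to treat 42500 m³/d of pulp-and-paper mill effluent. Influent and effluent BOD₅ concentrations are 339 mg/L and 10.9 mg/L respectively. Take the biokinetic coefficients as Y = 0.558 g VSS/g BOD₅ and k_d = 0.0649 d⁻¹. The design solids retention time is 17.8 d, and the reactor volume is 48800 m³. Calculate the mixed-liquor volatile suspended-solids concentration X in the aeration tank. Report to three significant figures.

From V·X·(1 + k_d·θ_c) = Y·Q·(S₀ − S)·θ_c: X = 0.558 × 42500 × (339 − 10.9) × 17.8 / [48800 × (1 + 0.0649 × 17.8)] = 1317 mg/L.

X ≈ 1320 mg/L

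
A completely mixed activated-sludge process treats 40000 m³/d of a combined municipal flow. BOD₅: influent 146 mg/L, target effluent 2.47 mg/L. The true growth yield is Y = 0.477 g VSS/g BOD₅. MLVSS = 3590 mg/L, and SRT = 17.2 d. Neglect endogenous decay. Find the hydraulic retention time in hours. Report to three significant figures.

With k_d = 0 the design equation reduces to V = Y Q (S₀−S) θ_c / X = 0.477 × 40000 × (146 − 2.47) × 17.2 / 3590 = 13121 m³.
Hydraulic retention time τ = V/Q = 13121 / 40000 = 0.3280 d = 7.872 h.

τ ≈ 7.87 h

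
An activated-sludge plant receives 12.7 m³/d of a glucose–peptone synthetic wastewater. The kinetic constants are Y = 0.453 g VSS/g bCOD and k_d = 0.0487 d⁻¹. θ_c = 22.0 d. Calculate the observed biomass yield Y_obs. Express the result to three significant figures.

Y_obs ≈ 0.219 g VSS/g bCOD

The observed yield is Y_obs = Y/(1 + k_d·θ_c) = 0.453 / (1 + 0.0487 × 22.0) = 0.453 / 2.071 = 0.2187 g VSS per g bCOD removed.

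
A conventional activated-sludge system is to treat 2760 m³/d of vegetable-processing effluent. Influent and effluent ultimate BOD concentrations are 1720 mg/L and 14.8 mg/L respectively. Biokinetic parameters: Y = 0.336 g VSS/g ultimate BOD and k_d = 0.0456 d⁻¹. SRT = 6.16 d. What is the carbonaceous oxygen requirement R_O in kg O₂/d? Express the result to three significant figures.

R_O ≈ 2950 kg O₂/d

The observed yield is Y_obs = Y/(1 + k_d·θ_c) = 0.336 / (1 + 0.0456 × 6.16) = 0.336 / 1.281 = 0.2623 g VSS per g ultimate BOD removed.
Substrate removed = Q·(S₀ − S) = 2760 m³/d × (1720 − 14.8) g/m³ = 4.71×10^6 g/d = 4706 kg/d.
Net sludge production P_X = 0.2623 × 4706 = 1235 kg VSS/d.
R_O = Q·ΔS − 1.42 P_X = 4706 − 1753 = 2953 kg O₂/d.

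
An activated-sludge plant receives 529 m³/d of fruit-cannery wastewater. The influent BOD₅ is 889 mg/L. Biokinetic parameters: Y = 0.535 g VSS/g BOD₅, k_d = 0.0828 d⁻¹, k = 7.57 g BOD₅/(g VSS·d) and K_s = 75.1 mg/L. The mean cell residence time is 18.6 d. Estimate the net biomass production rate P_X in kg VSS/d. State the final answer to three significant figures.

For a completely mixed reactor with recycle the Lawrence–McCarty relation gives S = K_s·(1 + k_d·θ_c) / [θ_c·(Y·k − k_d) − 1] = 75.1 × (1 + 0.0828 × 18.6) / [18.6 × (0.535 × 7.57 − 0.0828) − 1] = 190.8 / 72.79 = 2.621 mg/L.
Observed yield with endogenous decay: Y_obs = Y / (1 + k_d·θ_c) = 0.535 / (1 + 0.0828 × 18.6) = 0.535 / 2.540 = 0.2106 g VSS/g BOD₅.
Mass of BOD₅ removed per day: Q(S₀ − S) = 529 × 886.4 g/m³ = 468.9 kg/d.
P_X = Y_obs · Q(S₀ − S) = 0.2106 × 468.9 = 98.76 kg VSS/d.

P_X ≈ 98.8 kg VSS/d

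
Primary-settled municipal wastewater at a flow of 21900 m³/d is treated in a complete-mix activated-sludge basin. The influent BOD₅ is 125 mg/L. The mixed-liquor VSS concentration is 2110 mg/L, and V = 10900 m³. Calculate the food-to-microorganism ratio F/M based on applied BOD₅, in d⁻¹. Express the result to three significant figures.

F/M ≈ 0.119 d⁻¹

Food-to-microorganism ratio F/M = Q S₀ / (V X) = 21900 × 125 / (10900 × 2110) = 0.1190 d⁻¹.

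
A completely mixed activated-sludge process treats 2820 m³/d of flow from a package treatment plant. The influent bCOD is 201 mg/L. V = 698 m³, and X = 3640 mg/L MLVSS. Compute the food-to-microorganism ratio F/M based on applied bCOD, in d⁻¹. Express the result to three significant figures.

Food-to-microorganism ratio F/M = Q S₀ / (V X) = 2820 × 201 / (698.0 × 3640) = 0.2231 d⁻¹.

F/M ≈ 0.223 d⁻¹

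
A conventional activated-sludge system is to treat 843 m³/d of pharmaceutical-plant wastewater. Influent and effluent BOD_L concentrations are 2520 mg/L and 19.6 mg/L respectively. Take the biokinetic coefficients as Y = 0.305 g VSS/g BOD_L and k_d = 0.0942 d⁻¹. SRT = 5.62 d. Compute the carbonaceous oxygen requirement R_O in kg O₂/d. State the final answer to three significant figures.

Y_obs = Y / (1 + k_d θ_c) = 0.305 / (1 + 0.0942 × 5.62) = 0.305 / 1.529 = 0.1994.
Mass of BOD_L removed per day: Q(S₀ − S) = 843 × 2500 g/m³ = 2108 kg/d.
Net sludge production P_X = 0.1994 × 2108 = 420.4 kg VSS/d.
R_O = Q·(S₀ − S) − 1.42·P_X = 2108 − 1.42 × 420.4 = 1511 kg O₂/d.

R_O ≈ 1510 kg O₂/d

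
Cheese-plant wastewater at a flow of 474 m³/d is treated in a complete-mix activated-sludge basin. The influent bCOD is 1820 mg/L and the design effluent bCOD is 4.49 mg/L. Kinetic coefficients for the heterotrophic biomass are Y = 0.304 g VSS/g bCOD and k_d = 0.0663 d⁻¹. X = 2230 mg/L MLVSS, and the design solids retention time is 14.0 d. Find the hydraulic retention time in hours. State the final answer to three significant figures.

τ ≈ 43.1 h

From the SRT design equation V = Y Q (S₀−S) θ_c / [X (1 + k_d θ_c)] = 0.304 × 474 × (1820 − 4.49) × 14.0 / [2230 × (1 + 0.0663 × 14.0)] = 3.66×10^6 / 4300 = 851.8 m³.
HRT = V/Q = 851.8 m³ / 474 m³·d⁻¹ = 1.797 d × 24 = 43.13 h.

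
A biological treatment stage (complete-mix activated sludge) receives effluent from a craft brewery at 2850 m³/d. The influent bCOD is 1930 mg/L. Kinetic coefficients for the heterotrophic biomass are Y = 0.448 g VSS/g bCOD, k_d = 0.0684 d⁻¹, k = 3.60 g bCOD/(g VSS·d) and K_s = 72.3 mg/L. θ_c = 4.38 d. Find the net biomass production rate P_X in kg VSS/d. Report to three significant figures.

P_X ≈ 1880 kg VSS/d

From the Monod/SRT balance for a CMAS, S = K_s·(1+k_d θ_c)/[θ_c·(Y k − k_d) − 1] = 72.3 × (1 + 0.0684 × 4.38) / [4.38 × (0.448 × 3.60 − 0.0684) − 1] = 93.96 / 5.764 = 16.30 mg/L.
The observed yield is Y_obs = Y/(1 + k_d·θ_c) = 0.448 / (1 + 0.0684 × 4.38) = 0.448 / 1.300 = 0.3447 g VSS per g bCOD removed.
Mass of bCOD removed per day: Q(S₀ − S) = 2850 × 1914 g/m³ = 5454 kg/d.
So the net sludge growth is P_X = 0.3447 × 5454 = 1880 kg VSS/d.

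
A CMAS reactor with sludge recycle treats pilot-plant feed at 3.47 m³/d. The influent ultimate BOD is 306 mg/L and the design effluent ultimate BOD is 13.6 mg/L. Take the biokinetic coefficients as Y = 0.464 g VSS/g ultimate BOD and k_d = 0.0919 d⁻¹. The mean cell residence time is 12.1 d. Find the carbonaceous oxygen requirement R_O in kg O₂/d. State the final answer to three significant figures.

Correct the yield for decay: Y_obs = Y/(1 + k_d θ_c) = 0.464 / (1 + 0.0919 × 12.1) = 0.464 / 2.112 = 0.2197.
Mass of ultimate BOD removed per day: Q(S₀ − S) = 3.47 × 292.4 g/m³ = 1.015 kg/d.
Net sludge production P_X = 0.2197 × 1.015 = 0.2229 kg VSS/d.
R_O = Q·(S₀ − S) − 1.42·P_X = 1.015 − 1.42 × 0.2229 = 0.6981 kg O₂/d.

R_O ≈ 0.698 kg O₂/d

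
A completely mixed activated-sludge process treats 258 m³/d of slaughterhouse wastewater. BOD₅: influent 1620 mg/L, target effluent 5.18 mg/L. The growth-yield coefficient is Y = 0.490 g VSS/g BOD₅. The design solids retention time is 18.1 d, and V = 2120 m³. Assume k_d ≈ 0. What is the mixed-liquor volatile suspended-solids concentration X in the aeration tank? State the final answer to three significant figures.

X ≈ 1740 mg/L

X = Y·Q·ΔS·θ_c / V = 0.490 × 258 × (1620 − 5.18) × 18.1 / 2120 = 1743 mg/L.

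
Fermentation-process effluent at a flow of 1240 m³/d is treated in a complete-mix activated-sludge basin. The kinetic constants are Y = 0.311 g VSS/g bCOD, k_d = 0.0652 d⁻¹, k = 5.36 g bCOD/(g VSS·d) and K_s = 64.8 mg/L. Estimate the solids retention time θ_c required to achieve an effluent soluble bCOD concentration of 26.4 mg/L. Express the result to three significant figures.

θ_c ≈ 2.40 d

From 1/θ_c = Y·k·S/(K_s + S) − k_d: Y·k·S/(K_s+S) = 0.311 × 5.36 × 26.4 / (64.8 + 26.4) = 0.4825 d⁻¹.
θ_c = 1/(μ − k_d) = 1/(0.4825 − 0.0652) = 1/0.4173 = 2.396 d.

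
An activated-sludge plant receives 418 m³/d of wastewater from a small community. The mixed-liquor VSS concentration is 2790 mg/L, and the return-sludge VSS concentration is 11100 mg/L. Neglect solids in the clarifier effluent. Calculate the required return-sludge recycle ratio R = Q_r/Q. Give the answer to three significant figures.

R ≈ 0.336

R = Q_r/Q = X/(X_r − X) = 2790 / (11100 − 2790) = 0.3357.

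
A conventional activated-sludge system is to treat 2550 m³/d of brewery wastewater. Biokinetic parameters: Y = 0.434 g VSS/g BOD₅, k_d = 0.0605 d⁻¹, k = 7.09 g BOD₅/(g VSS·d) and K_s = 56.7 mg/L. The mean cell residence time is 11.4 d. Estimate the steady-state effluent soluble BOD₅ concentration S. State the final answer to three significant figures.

S ≈ 2.87 mg/L

From the Monod/SRT balance for a CMAS, S = K_s·(1+k_d θ_c)/[θ_c·(Y k − k_d) − 1] = 56.7 × (1 + 0.0605 × 11.4) / [11.4 × (0.434 × 7.09 − 0.0605) − 1] = 95.81 / 33.39 = 2.869 mg/L.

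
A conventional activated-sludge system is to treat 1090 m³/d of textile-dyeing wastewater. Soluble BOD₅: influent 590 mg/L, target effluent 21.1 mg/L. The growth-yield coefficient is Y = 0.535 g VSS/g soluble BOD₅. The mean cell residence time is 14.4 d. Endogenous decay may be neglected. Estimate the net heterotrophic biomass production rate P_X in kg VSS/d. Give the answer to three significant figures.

P_X ≈ 332 kg VSS/d

With endogenous decay neglected, the observed yield equals the true yield: Y_obs = Y = 0.535 g VSS/g soluble BOD₅.
Substrate removed = Q·(S₀ − S) = 1090 m³/d × (590 − 21.1) g/m³ = 6.2×10^5 g/d = 620.1 kg/d.
Net biomass production P_X = Y_obs × Q·(S₀ − S) = 0.5350 × 620.1 = 331.8 kg VSS/d.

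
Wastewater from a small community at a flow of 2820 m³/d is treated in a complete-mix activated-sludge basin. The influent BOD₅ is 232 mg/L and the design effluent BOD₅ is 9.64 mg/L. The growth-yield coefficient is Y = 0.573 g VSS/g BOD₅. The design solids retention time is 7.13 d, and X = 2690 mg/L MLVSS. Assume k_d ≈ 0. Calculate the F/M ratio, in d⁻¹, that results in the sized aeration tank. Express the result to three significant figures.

With k_d = 0 the design equation reduces to V = Y Q (S₀−S) θ_c / X = 0.573 × 2820 × (232 − 9.64) × 7.13 / 2690 = 952.4 m³.
F/M = Q·S₀ / (V·X) = 2820 × 232 / (952.4 × 2690) = 0.2554 g BOD₅·(g VSS·d)⁻¹.

F/M ≈ 0.255 d⁻¹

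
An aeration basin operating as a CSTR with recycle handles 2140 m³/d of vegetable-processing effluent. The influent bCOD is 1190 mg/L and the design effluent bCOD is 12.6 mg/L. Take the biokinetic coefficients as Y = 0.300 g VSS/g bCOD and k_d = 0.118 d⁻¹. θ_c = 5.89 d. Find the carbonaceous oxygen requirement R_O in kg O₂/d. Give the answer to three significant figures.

Correct the yield for decay: Y_obs = Y/(1 + k_d θ_c) = 0.300 / (1 + 0.118 × 5.89) = 0.300 / 1.695 = 0.1770.
Substrate removed = Q·(S₀ − S) = 2140 m³/d × (1190 − 12.6) g/m³ = 2.52×10^6 g/d = 2520 kg/d.
Net sludge production P_X = 0.1770 × 2520 = 445.9 kg VSS/d.
R_O = Q·ΔS − 1.42 P_X = 2520 − 633.2 = 1886 kg O₂/d.

R_O ≈ 1890 kg O₂/d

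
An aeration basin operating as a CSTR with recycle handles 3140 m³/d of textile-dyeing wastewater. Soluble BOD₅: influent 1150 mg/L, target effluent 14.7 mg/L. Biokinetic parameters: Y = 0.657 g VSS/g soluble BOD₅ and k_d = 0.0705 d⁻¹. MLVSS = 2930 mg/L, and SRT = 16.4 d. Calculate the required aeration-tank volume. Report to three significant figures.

V ≈ 6080 m³

From the SRT design equation V = Y Q (S₀−S) θ_c / [X (1 + k_d θ_c)] = 0.657 × 3140 × (1150 − 14.7) × 16.4 / [2930 × (1 + 0.0705 × 16.4)] = 3.84×10^7 / 6318 = 6080 m³.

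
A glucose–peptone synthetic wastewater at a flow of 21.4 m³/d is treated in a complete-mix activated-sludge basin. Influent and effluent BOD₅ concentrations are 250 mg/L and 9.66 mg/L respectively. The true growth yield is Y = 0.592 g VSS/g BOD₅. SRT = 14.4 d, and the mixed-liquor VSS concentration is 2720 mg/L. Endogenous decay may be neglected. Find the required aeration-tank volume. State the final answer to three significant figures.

V ≈ 16.1 m³

With k_d = 0 the design equation reduces to V = Y Q (S₀−S) θ_c / X = 0.592 × 21.4 × (250 − 9.66) × 14.4 / 2720 = 16.12 m³.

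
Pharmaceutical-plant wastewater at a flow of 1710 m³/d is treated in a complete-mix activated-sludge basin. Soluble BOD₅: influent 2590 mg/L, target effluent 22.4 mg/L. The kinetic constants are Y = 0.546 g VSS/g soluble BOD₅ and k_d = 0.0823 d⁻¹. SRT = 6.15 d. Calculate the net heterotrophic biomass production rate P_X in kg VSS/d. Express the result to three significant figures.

P_X ≈ 1590 kg VSS/d

Correct the yield for decay: Y_obs = Y/(1 + k_d θ_c) = 0.546 / (1 + 0.0823 × 6.15) = 0.546 / 1.506 = 0.3625.
ΔS = 2590 − 22.4 = 2568 mg/L, so the substrate removal rate is 1710 × 2568/1000 = 4391 kg soluble BOD₅/d.
Biomass produced: P_X = Y_obs·Q·ΔS = 0.3625 × 4391 ≈ 1592 kg VSS/d.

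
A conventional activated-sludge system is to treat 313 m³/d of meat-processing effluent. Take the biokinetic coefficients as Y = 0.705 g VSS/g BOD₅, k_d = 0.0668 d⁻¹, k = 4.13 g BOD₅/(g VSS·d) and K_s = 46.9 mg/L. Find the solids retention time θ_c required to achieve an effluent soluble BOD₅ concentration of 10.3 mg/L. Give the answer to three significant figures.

θ_c ≈ 2.19 d

From 1/θ_c = Y·k·S/(K_s + S) − k_d: Y·k·S/(K_s+S) = 0.705 × 4.13 × 10.3 / (46.9 + 10.3) = 0.5243 d⁻¹.
Then 1/θ_c = μ − k_d = 0.5243 − 0.0668 = 0.4575 d⁻¹, giving θ_c = 2.186 d.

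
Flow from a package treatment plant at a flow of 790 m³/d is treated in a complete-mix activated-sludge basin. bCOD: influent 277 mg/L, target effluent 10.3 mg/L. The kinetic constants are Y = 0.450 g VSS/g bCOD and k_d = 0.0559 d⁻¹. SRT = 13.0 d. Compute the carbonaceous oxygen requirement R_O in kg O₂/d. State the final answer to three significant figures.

Correct the yield for decay: Y_obs = Y/(1 + k_d θ_c) = 0.450 / (1 + 0.0559 × 13.0) = 0.450 / 1.727 = 0.2606.
Mass of bCOD removed per day: Q(S₀ − S) = 790 × 266.7 g/m³ = 210.7 kg/d.
Net sludge production P_X = 0.2606 × 210.7 = 54.91 kg VSS/d.
R_O = Q·ΔS − 1.42 P_X = 210.7 − 77.97 = 132.7 kg O₂/d.

R_O ≈ 133 kg O₂/d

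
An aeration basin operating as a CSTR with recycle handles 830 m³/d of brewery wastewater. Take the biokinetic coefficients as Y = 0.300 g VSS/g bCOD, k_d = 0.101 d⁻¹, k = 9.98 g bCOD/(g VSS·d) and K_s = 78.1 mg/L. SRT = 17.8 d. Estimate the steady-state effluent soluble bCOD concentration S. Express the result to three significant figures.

S ≈ 4.33 mg/L

From the Monod/SRT balance for a CMAS, S = K_s·(1+k_d θ_c)/[θ_c·(Y k − k_d) − 1] = 78.1 × (1 + 0.101 × 17.8) / [17.8 × (0.300 × 9.98 − 0.101) − 1] = 218.5 / 50.50 = 4.327 mg/L.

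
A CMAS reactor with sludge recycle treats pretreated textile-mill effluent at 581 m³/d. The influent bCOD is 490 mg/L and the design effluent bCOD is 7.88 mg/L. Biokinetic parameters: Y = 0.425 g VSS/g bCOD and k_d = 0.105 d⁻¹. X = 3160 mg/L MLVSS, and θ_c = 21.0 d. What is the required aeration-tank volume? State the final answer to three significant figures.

V ≈ 247 m³

From the SRT design equation V = Y Q (S₀−S) θ_c / [X (1 + k_d θ_c)] = 0.425 × 581 × (490 − 7.88) × 21.0 / [3160 × (1 + 0.105 × 21.0)] = 2.5×10^6 / 10128 = 246.8 m³.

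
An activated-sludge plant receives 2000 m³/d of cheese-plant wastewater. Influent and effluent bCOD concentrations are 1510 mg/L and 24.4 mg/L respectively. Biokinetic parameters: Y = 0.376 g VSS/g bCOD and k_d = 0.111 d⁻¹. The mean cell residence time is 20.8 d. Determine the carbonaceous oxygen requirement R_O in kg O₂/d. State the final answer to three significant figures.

R_O ≈ 2490 kg O₂/d

Correct the yield for decay: Y_obs = Y/(1 + k_d θ_c) = 0.376 / (1 + 0.111 × 20.8) = 0.376 / 3.309 = 0.1136.
Mass of bCOD removed per day: Q(S₀ − S) = 2000 × 1486 g/m³ = 2971 kg/d.
Biomass synthesised: P_X = Y_obs × 2971 = 337.6 kg VSS/d.
R_O = Q·ΔS − 1.42 P_X = 2971 − 479.4 = 2492 kg O₂/d.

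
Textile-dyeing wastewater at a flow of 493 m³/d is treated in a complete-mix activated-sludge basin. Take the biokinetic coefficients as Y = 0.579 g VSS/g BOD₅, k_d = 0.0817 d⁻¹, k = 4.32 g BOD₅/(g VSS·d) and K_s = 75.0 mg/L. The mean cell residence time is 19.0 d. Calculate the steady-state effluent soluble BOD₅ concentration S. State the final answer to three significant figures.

From the Monod/SRT balance for a CMAS, S = K_s·(1+k_d θ_c)/[θ_c·(Y k − k_d) − 1] = 75.0 × (1 + 0.0817 × 19.0) / [19.0 × (0.579 × 4.32 − 0.0817) − 1] = 191.4 / 44.97 = 4.256 mg/L.

S ≈ 4.26 mg/L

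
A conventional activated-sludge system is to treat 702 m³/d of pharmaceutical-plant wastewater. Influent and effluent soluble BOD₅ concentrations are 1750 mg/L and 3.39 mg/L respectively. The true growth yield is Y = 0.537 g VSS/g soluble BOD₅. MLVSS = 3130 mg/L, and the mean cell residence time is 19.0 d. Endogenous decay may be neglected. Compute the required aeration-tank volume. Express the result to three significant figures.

With k_d = 0 the design equation reduces to V = Y Q (S₀−S) θ_c / X = 0.537 × 702 × (1750 − 3.39) × 19.0 / 3130 = 3997 m³.

V ≈ 4000 m³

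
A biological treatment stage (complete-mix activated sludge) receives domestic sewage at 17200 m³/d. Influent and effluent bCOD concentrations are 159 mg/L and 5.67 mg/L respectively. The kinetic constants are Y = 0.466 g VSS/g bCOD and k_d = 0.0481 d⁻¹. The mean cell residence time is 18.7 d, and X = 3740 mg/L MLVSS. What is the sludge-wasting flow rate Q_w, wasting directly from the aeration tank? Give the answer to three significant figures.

Steady-state biomass mass balance: V·X·(1 + k_d·θ_c) = Y·Q·(S₀ − S)·θ_c, so V = 0.466 × 17200 × (159 − 5.67) × 18.7 / [3740 × (1 + 0.0481 × 18.7)] = 2.3×10^7 / 7104 = 3235 m³.
Wasting from the aeration tank: Q_w = V / θ_c = 3235 / 18.7 = 173.0 m³/d.

Q_w ≈ 173 m³/d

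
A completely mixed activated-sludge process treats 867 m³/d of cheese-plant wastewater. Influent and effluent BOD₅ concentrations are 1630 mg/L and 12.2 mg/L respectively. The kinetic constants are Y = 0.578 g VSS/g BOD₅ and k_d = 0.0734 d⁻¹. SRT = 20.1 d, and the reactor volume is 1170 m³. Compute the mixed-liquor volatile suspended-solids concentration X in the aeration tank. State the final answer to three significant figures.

X ≈ 5630 mg/L

From V·X·(1 + k_d·θ_c) = Y·Q·(S₀ − S)·θ_c: X = 0.578 × 867 × (1630 − 12.2) × 20.1 / [1170 × (1 + 0.0734 × 20.1)] = 5627 mg/L.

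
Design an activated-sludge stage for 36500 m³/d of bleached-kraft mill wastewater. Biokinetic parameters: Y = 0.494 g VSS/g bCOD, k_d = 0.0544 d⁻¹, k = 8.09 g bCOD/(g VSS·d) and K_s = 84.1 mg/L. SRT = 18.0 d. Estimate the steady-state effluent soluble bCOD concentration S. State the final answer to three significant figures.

For a completely mixed reactor with recycle the Lawrence–McCarty relation gives S = K_s·(1 + k_d·θ_c) / [θ_c·(Y·k − k_d) − 1] = 84.1 × (1 + 0.0544 × 18.0) / [18.0 × (0.494 × 8.09 − 0.0544) − 1] = 166.5 / 69.96 = 2.379 mg/L.

S ≈ 2.38 mg/L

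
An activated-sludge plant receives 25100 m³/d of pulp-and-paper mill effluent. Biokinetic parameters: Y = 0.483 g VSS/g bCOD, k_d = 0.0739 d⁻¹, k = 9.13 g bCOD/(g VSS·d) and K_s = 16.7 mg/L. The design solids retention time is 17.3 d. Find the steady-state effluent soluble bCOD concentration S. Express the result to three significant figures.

Effluent substrate depends only on kinetics and SRT: S = K_s(1 + k_d θ_c) / [θ_c(Yk − k_d) − 1] = 16.7 × (1 + 0.0739 × 17.3) / [17.3 × (0.483 × 9.13 − 0.0739) − 1] = 38.05 / 74.01 = 0.5141 mg/L.

S ≈ 0.514 mg/L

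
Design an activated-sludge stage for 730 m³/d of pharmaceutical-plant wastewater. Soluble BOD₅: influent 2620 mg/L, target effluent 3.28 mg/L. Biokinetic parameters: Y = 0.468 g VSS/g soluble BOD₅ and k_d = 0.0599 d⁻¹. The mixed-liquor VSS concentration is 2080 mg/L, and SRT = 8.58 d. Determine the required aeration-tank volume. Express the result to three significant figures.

V ≈ 2440 m³

Rearranging the biomass balance for a CMAS with decay, V = Y·Q·ΔS·θ_c / [X·(1+k_d θ_c)] = 0.468 × 730 × (2620 − 3.28) × 8.58 / [2080 × (1 + 0.0599 × 8.58)] = 7.67×10^6 / 3149 = 2436 m³.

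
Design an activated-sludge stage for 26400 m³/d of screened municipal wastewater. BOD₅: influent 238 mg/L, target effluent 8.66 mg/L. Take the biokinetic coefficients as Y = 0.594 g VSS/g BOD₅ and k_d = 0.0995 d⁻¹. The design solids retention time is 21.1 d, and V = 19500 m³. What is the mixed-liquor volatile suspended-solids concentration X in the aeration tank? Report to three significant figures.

X ≈ 1260 mg/L

From V·X·(1 + k_d·θ_c) = Y·Q·(S₀ − S)·θ_c: X = 0.594 × 26400 × (238 − 8.66) × 21.1 / [19500 × (1 + 0.0995 × 21.1)] = 1256 mg/L.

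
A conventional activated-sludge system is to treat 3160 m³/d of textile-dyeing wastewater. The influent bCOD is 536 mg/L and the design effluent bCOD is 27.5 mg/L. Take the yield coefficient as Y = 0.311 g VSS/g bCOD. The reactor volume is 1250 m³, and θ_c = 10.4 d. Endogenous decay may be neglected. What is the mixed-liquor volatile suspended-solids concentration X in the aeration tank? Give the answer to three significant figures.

From V·X = Y·Q·(S₀ − S)·θ_c (decay neglected): X = 0.311 × 3160 × (536 − 27.5) × 10.4 / 1250 = 4158 mg/L.

X ≈ 4160 mg/L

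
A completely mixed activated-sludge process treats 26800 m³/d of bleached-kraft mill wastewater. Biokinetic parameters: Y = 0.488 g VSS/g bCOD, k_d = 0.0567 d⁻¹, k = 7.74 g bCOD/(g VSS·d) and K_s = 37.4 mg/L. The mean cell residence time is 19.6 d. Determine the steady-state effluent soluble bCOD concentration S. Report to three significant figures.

S ≈ 1.10 mg/L

For a completely mixed reactor with recycle the Lawrence–McCarty relation gives S = K_s·(1 + k_d·θ_c) / [θ_c·(Y·k − k_d) − 1] = 37.4 × (1 + 0.0567 × 19.6) / [19.6 × (0.488 × 7.74 − 0.0567) − 1] = 78.96 / 71.92 = 1.098 mg/L.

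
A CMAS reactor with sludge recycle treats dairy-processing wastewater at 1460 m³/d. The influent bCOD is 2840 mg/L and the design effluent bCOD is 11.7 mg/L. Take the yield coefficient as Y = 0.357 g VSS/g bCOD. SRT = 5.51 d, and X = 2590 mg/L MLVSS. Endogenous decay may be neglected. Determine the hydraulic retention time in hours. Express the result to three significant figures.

Biomass mass balance (decay neglected): V·X = Y·Q·(S₀ − S)·θ_c, so V = 0.357 × 1460 × (2840 − 11.7) × 5.51 / 2590 = 3136 m³.
HRT = V/Q = 3136 m³ / 1460 m³·d⁻¹ = 2.148 d × 24 = 51.55 h.

τ ≈ 51.6 h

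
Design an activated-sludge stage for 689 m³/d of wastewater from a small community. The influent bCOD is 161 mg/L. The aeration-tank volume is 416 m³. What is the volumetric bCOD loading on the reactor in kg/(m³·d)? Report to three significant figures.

L_v = Q S₀ / V = 689 × 161 × 10⁻³ / 416.0 = 0.2667 kg/(m³·d).

L_v ≈ 0.267 kg bCOD/(m³·d)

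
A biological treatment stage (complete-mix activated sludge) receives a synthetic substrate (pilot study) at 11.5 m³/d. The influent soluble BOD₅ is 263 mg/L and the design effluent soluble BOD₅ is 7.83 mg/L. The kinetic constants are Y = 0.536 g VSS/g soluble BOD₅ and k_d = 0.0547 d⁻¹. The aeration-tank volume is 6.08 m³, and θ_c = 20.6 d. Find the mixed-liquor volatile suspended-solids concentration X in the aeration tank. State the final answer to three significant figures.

Solving the biomass balance for X: X = Y Q (S₀−S) θ_c / [V (1+k_d θ_c)] = 0.536 × 11.5 × (263 − 7.83) × 20.6 / [6.08 × (1 + 0.0547 × 20.6)] = 2506 mg/L.

X ≈ 2510 mg/L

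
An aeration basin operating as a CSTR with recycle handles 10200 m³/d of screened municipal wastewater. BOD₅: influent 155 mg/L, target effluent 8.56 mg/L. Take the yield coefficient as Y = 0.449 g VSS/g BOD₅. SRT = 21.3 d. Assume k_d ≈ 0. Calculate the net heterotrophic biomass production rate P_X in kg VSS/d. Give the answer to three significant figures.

P_X ≈ 671 kg VSS/d

No decay correction is needed, so Y_obs = Y = 0.449.
Substrate removed = Q·(S₀ − S) = 10200 m³/d × (155 − 8.56) g/m³ = 1.49×10^6 g/d = 1494 kg/d.
So the net sludge growth is P_X = 0.4490 × 1494 = 670.7 kg VSS/d.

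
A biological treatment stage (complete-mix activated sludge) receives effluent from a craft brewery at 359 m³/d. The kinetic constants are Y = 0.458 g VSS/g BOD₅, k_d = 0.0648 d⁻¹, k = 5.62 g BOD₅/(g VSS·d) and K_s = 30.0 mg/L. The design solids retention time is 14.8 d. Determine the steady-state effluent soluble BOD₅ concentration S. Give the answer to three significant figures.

For a completely mixed reactor with recycle the Lawrence–McCarty relation gives S = K_s·(1 + k_d·θ_c) / [θ_c·(Y·k − k_d) − 1] = 30.0 × (1 + 0.0648 × 14.8) / [14.8 × (0.458 × 5.62 − 0.0648) − 1] = 58.77 / 36.14 = 1.626 mg/L.

S ≈ 1.63 mg/L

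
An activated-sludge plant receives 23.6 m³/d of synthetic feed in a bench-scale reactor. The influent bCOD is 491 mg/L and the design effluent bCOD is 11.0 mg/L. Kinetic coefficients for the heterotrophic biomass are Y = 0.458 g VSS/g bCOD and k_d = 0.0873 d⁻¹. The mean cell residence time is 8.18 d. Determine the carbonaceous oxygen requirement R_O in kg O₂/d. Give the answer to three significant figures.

R_O ≈ 7.03 kg O₂/d

The observed yield is Y_obs = Y/(1 + k_d·θ_c) = 0.458 / (1 + 0.0873 × 8.18) = 0.458 / 1.714 = 0.2672 g VSS per g bCOD removed.
Q·(S₀ − S) = 23.6 × (491 − 11.0) × 10⁻³ = 11.33 kg/d removed.
Biomass synthesised: P_X = Y_obs × 11.33 = 3.027 kg VSS/d.
R_O = Q·ΔS − 1.42 P_X = 11.33 − 4.298 = 7.030 kg O₂/d.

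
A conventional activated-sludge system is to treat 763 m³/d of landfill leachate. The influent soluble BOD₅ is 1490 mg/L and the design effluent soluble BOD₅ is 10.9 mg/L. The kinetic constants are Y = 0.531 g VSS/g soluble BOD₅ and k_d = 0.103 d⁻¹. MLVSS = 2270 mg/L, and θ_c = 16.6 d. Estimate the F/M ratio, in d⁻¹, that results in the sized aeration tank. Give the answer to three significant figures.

From the SRT design equation V = Y Q (S₀−S) θ_c / [X (1 + k_d θ_c)] = 0.531 × 763 × (1490 − 10.9) × 16.6 / [2270 × (1 + 0.103 × 16.6)] = 9.95×10^6 / 6151 = 1617 m³.
F/M = Q·S₀ / (V·X) = 763 × 1490 / (1617 × 2270) = 0.3097 g soluble BOD₅·(g VSS·d)⁻¹.

F/M ≈ 0.310 d⁻¹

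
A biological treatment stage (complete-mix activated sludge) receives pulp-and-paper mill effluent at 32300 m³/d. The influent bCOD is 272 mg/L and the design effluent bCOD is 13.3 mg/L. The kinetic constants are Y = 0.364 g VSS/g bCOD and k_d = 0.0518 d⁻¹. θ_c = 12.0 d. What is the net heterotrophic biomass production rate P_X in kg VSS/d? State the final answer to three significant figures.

P_X ≈ 1880 kg VSS/d

Correct the yield for decay: Y_obs = Y/(1 + k_d θ_c) = 0.364 / (1 + 0.0518 × 12.0) = 0.364 / 1.622 = 0.2245.
Q·(S₀ − S) = 32300 × (272 − 13.3) × 10⁻³ = 8356 kg/d removed.
P_X = Y_obs · Q(S₀ − S) = 0.2245 × 8356 = 1876 kg VSS/d.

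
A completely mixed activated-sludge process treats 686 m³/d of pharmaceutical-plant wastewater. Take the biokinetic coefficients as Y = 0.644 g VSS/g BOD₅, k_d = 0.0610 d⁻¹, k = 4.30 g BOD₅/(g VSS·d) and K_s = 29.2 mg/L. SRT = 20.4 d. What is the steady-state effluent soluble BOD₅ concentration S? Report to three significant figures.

S ≈ 1.21 mg/L

For a completely mixed reactor with recycle the Lawrence–McCarty relation gives S = K_s·(1 + k_d·θ_c) / [θ_c·(Y·k − k_d) − 1] = 29.2 × (1 + 0.0610 × 20.4) / [20.4 × (0.644 × 4.30 − 0.0610) − 1] = 65.54 / 54.25 = 1.208 mg/L.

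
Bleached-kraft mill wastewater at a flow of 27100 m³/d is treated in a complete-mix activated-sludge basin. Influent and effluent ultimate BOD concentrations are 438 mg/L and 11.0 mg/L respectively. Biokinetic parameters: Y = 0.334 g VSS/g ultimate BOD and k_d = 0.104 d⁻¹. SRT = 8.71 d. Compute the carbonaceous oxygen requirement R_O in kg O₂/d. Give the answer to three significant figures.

R_O ≈ 8690 kg O₂/d

Y_obs = Y / (1 + k_d θ_c) = 0.334 / (1 + 0.104 × 8.71) = 0.334 / 1.906 = 0.1753.
Mass of ultimate BOD removed per day: Q(S₀ − S) = 27100 × 427.0 g/m³ = 11572 kg/d.
P_X = Y_obs·Q·(S₀ − S) = 0.1753 × 11572 = 2028 kg VSS/d.
R_O = Q·(S₀ − S) − 1.42·P_X = 11572 − 1.42 × 2028 = 8692 kg O₂/d.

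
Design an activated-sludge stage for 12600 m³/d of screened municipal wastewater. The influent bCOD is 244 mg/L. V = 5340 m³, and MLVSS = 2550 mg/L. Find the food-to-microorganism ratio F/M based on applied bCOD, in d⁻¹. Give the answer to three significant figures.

F/M ≈ 0.226 d⁻¹

Food-to-microorganism ratio F/M = Q S₀ / (V X) = 12600 × 244 / (5340 × 2550) = 0.2258 d⁻¹.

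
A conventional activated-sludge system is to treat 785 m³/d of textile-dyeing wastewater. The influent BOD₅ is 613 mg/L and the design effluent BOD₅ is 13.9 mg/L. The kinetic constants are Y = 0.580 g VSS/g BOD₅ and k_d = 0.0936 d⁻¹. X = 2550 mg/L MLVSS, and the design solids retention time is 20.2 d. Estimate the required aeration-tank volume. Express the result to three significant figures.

From the SRT design equation V = Y Q (S₀−S) θ_c / [X (1 + k_d θ_c)] = 0.580 × 785 × (613 − 13.9) × 20.2 / [2550 × (1 + 0.0936 × 20.2)] = 5.51×10^6 / 7371 = 747.5 m³.

V ≈ 747 m³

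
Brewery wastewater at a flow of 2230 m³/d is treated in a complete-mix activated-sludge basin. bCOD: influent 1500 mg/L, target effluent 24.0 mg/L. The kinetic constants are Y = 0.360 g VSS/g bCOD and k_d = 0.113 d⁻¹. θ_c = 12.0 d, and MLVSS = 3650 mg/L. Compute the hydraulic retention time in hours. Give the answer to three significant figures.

τ ≈ 17.8 h

Steady-state biomass mass balance: V·X·(1 + k_d·θ_c) = Y·Q·(S₀ − S)·θ_c, so V = 0.360 × 2230 × (1500 − 24.0) × 12.0 / [3650 × (1 + 0.113 × 12.0)] = 1.42×10^7 / 8599 = 1654 m³.
HRT = V/Q = 1654 m³ / 2230 m³·d⁻¹ = 0.7415 d × 24 = 17.80 h.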